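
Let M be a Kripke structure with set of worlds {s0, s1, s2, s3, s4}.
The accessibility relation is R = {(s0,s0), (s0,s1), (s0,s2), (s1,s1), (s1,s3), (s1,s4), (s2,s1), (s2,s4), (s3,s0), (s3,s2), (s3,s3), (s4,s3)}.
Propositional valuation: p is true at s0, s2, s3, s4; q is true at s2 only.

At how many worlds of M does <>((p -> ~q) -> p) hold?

Let φ = <>((p -> ~q) -> p). Evaluate φ at each world:
  s0 (successors {s0, s1, s2}): φ is true.
  s1 (successors {s1, s3, s4}): φ is true.
  s2 (successors {s1, s4}): φ is true.
  s3 (successors {s0, s2, s3}): φ is true.
  s4 (successors {s3}): φ is true.
For instance, at s0:
  At s0: <>((p -> ~q) -> p) requires (p -> ~q) -> p at some successor in {s0, s1, s2}.
    (p -> ~q) -> p holds at s0, so <>((p -> ~q) -> p) is true at s0.
Satisfying worlds: {s0, s1, s2, s3, s4}

5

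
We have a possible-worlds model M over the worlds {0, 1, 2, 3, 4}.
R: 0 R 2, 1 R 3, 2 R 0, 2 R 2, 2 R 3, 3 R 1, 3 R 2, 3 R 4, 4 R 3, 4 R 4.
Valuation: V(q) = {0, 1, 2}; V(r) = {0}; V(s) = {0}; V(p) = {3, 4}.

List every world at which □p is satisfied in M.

1, 4

Recall that □ψ holds at a world iff ψ holds at every accessible world, and ◇ψ holds iff ψ holds at some accessible world.
Let φ = □p. Evaluate φ at each world:
  0 (successors {2}): φ is false.
  1 (successors {3}): φ is true.
  2 (successors {0, 2, 3}): φ is false.
  3 (successors {1, 2, 4}): φ is false.
  4 (successors {3, 4}): φ is true.
For instance, at 2:
  At 2: □p requires p at every successor {0, 2, 3}.
    p fails at 0, so □p is false at 2.
Satisfying worlds: {1, 4}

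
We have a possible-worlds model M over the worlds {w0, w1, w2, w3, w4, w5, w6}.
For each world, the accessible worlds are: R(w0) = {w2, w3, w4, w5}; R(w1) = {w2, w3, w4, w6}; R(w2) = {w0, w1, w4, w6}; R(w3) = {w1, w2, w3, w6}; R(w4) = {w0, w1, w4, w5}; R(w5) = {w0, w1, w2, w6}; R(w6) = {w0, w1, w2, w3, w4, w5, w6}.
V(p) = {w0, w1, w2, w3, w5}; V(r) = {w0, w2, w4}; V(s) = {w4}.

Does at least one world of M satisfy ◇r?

Let φ = ◇r. Evaluate φ at each world:
  w0 (successors {w2, w3, w4, w5}): φ is true.
  w1 (successors {w2, w3, w4, w6}): φ is true.
  w2 (successors {w0, w1, w4, w6}): φ is true.
  w3 (successors {w1, w2, w3, w6}): φ is true.
  w4 (successors {w0, w1, w4, w5}): φ is true.
  w5 (successors {w0, w1, w2, w6}): φ is true.
  w6 (successors {w0, w1, w2, w3, w4, w5, w6}): φ is true.
Detail at w0 (witness):
  At w0: ◇r requires r at some successor in {w2, w3, w4, w5}.
    r holds at w2, so ◇r is true at w0.

Yes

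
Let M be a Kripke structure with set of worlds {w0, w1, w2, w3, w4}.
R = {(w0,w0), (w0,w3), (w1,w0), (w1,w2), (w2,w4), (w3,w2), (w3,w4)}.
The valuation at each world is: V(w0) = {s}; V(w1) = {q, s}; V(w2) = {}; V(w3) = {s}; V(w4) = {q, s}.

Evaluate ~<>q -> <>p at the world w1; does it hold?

At w1: ~<>q is true, <>p is false, so ~<>q -> <>p is false.
  At w1: <>q is false, so ~<>q is true.
    At w1: <>q requires q at some successor in {w0, w2}.
      At w0: q is false.
      At w2: q is false.
    So <>q is false at w1.
  At w1: <>p requires p at some successor in {w0, w2}.
    At w0: p is false.
    At w2: p is false.
  So <>p is false at w1.

No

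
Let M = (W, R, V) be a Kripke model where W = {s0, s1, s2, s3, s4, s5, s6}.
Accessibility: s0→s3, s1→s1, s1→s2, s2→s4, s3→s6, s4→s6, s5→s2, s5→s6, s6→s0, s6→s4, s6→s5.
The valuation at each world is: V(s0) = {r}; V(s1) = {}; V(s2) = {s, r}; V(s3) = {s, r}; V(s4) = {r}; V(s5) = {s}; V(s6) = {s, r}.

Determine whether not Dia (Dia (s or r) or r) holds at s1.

At s1: Dia (Dia (s or r) or r) is true, so not Dia (Dia (s or r) or r) is false.
  At s1: Dia (Dia (s or r) or r) requires Dia (s or r) or r at some successor in {s1, s2}.
    Dia (s or r) or r holds at s1, so Dia (Dia (s or r) or r) is true at s1.
      At s1: Dia (s or r) is true, r is false, so Dia (s or r) or r is true.

No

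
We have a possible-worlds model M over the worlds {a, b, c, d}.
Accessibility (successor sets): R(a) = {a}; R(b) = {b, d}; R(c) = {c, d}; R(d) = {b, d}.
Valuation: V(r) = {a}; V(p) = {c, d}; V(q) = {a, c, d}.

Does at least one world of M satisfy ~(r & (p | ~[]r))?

Yes

Let φ = ~(r & (p | ~[]r)). Evaluate φ at each world:
  a (successors {a}): φ is true.
  b (successors {b, d}): φ is true.
  c (successors {c, d}): φ is true.
  d (successors {b, d}): φ is true.
Detail at a (witness):
  At a: r & (p | ~[]r) is false, so ~(r & (p | ~[]r)) is true.
    At a: r is true, p | ~[]r is false, so r & (p | ~[]r) is false.
      At a: p is false, ~[]r is false, so p | ~[]r is false.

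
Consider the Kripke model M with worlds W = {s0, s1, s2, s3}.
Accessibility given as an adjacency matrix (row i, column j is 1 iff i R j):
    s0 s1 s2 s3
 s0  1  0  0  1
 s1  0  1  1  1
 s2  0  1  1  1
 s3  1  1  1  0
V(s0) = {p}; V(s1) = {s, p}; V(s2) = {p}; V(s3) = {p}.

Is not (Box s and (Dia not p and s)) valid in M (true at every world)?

Let φ = not (Box s and (Dia not p and s)). Evaluate φ at each world:
  s0 (successors {s0, s3}): φ is true.
  s1 (successors {s1, s2, s3}): φ is true.
  s2 (successors {s1, s2, s3}): φ is true.
  s3 (successors {s0, s1, s2}): φ is true.
For instance, at s1:
  At s1: Box s and (Dia not p and s) is false, so not (Box s and (Dia not p and s)) is true.
    At s1: Box s is false, Dia not p and s is false, so Box s and (Dia not p and s) is false.
      At s1: Box s requires s at every successor {s1, s2, s3}.
        s fails at s2, so Box s is false at s1.
      At s1: Dia not p is false, s is true, so Dia not p and s is false.

Yes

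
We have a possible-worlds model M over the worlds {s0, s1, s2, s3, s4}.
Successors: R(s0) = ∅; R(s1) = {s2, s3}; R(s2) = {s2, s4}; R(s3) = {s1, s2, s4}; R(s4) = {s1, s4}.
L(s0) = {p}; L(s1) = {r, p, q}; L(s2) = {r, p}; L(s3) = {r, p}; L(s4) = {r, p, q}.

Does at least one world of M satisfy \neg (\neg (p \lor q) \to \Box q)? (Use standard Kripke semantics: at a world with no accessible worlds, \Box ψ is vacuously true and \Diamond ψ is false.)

No

Recall that \Box ψ holds at a world iff ψ holds at every accessible world, and \Diamond ψ holds iff ψ holds at some accessible world.
Let φ = \neg (\neg (p \lor q) \to \Box q). Evaluate φ at each world:
  s0 (successors ∅): φ is false.
  s1 (successors {s2, s3}): φ is false.
  s2 (successors {s2, s4}): φ is false.
  s3 (successors {s1, s2, s4}): φ is false.
  s4 (successors {s1, s4}): φ is false.
For instance, at s4:
  At s4: \neg (p \lor q) \to \Box q is true, so \neg (\neg (p \lor q) \to \Box q) is false.
    At s4: \neg (p \lor q) is false, \Box q is true, so \neg (p \lor q) \to \Box q is true.
      At s4: \Box q requires q at every successor {s1, s4}.
        At s1: q is true.
        At s4: q is true.
      So \Box q is true at s4.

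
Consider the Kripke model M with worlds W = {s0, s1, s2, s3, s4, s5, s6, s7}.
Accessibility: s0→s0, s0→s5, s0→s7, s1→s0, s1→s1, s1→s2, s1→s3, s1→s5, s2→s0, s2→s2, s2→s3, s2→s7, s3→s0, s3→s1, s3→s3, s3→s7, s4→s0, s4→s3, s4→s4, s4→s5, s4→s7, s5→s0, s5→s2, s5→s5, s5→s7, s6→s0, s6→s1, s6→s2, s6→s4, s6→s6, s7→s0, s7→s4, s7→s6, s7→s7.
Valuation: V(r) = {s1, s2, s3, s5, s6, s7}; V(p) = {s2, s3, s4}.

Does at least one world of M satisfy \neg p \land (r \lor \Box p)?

Yes

Let φ = \neg p \land (r \lor \Box p). Evaluate φ at each world:
  s0 (successors {s0, s5, s7}): φ is false.
  s1 (successors {s0, s1, s2, s3, s5}): φ is true.
  s2 (successors {s0, s2, s3, s7}): φ is false.
  s3 (successors {s0, s1, s3, s7}): φ is false.
  s4 (successors {s0, s3, s4, s5, s7}): φ is false.
  s5 (successors {s0, s2, s5, s7}): φ is true.
  s6 (successors {s0, s1, s2, s4, s6}): φ is true.
  s7 (successors {s0, s4, s6, s7}): φ is true.
Detail at s1 (witness):
  At s1: \neg p is true, r \lor \Box p is true, so \neg p \land (r \lor \Box p) is true.
    At s1: r is true, \Box p is false, so r \lor \Box p is true.
      At s1: \Box p requires p at every successor {s0, s1, s2, s3, s5}.
        p fails at s0, so \Box p is false at s1.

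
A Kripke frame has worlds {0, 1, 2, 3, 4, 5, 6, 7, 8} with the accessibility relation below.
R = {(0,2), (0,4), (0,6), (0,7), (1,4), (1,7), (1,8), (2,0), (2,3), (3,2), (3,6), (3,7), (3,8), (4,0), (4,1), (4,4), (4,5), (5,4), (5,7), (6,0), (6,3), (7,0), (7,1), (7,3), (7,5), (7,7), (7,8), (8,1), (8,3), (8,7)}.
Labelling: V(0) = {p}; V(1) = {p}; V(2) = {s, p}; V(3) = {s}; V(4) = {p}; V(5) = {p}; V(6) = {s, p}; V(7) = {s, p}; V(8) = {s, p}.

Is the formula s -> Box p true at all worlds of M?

Let φ = s -> Box p. Evaluate φ at each world:
  0 (successors {2, 4, 6, 7}): φ is true.
  1 (successors {4, 7, 8}): φ is true.
  2 (successors {0, 3}): φ is false.
  3 (successors {2, 6, 7, 8}): φ is true.
  4 (successors {0, 1, 4, 5}): φ is true.
  5 (successors {4, 7}): φ is true.
  6 (successors {0, 3}): φ is false.
  7 (successors {0, 1, 3, 5, 7, 8}): φ is false.
  8 (successors {1, 3, 7}): φ is false.
Detail at 2 (counterexample):
  At 2: s is true, Box p is false, so s -> Box p is false.
    At 2: Box p requires p at every successor {0, 3}.
      p fails at 3, so Box p is false at 2.

No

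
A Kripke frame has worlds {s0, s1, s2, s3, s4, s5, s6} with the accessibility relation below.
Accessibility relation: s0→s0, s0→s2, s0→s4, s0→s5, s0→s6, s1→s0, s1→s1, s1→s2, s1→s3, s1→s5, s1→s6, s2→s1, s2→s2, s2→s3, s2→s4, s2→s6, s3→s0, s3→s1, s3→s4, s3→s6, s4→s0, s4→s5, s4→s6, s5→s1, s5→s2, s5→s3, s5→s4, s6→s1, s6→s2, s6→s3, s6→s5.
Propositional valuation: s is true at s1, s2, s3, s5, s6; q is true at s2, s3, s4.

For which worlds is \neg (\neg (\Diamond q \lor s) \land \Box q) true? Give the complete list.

s0, s1, s2, s3, s4, s5, s6

Recall that \Box ψ holds at a world iff ψ holds at every accessible world, and \Diamond ψ holds iff ψ holds at some accessible world.
Let φ = \neg (\neg (\Diamond q \lor s) \land \Box q). Evaluate φ at each world:
  s0 (successors {s0, s2, s4, s5, s6}): φ is true.
  s1 (successors {s0, s1, s2, s3, s5, s6}): φ is true.
  s2 (successors {s1, s2, s3, s4, s6}): φ is true.
  s3 (successors {s0, s1, s4, s6}): φ is true.
  s4 (successors {s0, s5, s6}): φ is true.
  s5 (successors {s1, s2, s3, s4}): φ is true.
  s6 (successors {s1, s2, s3, s5}): φ is true.
For instance, at s4:
  At s4: \neg (\Diamond q \lor s) \land \Box q is false, so \neg (\neg (\Diamond q \lor s) \land \Box q) is true.
    At s4: \neg (\Diamond q \lor s) is true, \Box q is false, so \neg (\Diamond q \lor s) \land \Box q is false.
      At s4: \Diamond q \lor s is false, so \neg (\Diamond q \lor s) is true.
      At s4: \Box q requires q at every successor {s0, s5, s6}.
        q fails at s0, so \Box q is false at s4.
Satisfying worlds: {s0, s1, s2, s3, s4, s5, s6}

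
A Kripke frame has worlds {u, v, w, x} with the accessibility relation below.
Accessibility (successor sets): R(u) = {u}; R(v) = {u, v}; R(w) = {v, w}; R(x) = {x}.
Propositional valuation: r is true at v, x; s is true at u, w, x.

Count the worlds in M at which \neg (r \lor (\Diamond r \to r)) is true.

Recall that \Diamond ψ holds at a world iff ψ holds at some accessible world.
Let φ = \neg (r \lor (\Diamond r \to r)). Evaluate φ at each world:
  u (successors {u}): φ is false.
  v (successors {u, v}): φ is false.
  w (successors {v, w}): φ is true.
  x (successors {x}): φ is false.
For instance, at u:
  At u: r \lor (\Diamond r \to r) is true, so \neg (r \lor (\Diamond r \to r)) is false.
    At u: r is false, \Diamond r \to r is true, so r \lor (\Diamond r \to r) is true.
      At u: \Diamond r is false, r is false, so \Diamond r \to r is true.
Satisfying worlds: {w}

1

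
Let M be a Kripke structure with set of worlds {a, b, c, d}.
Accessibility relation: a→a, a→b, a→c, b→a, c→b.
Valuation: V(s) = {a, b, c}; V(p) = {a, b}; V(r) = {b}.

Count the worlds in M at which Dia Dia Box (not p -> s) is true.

Let φ = Dia Dia Box (not p -> s). Evaluate φ at each world:
  a (successors {a, b, c}): φ is true.
  b (successors {a}): φ is true.
  c (successors {b}): φ is true.
  d (successors ∅): φ is false.
For instance, at c:
  At c: Dia Dia Box (not p -> s) requires Dia Box (not p -> s) at some successor in {b}.
    Dia Box (not p -> s) holds at b, so Dia Dia Box (not p -> s) is true at c.
      At b: Dia Box (not p -> s) requires Box (not p -> s) at some successor in {a}.
        Box (not p -> s) holds at a, so Dia Box (not p -> s) is true at b.
Satisfying worlds: {a, b, c}

3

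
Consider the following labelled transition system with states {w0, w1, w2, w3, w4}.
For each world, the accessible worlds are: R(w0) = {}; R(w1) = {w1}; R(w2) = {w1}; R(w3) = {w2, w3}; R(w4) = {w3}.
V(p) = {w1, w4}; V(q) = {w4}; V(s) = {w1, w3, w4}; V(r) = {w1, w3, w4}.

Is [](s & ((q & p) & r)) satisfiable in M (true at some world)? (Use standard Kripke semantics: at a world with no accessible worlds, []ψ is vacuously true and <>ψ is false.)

Yes

Let φ = [](s & ((q & p) & r)). Evaluate φ at each world:
  w0 (successors ∅): φ is true.
  w1 (successors {w1}): φ is false.
  w2 (successors {w1}): φ is false.
  w3 (successors {w2, w3}): φ is false.
  w4 (successors {w3}): φ is false.
Detail at w0 (witness):
  At w0: no accessible worlds, so [](s & ((q & p) & r)) holds vacuously.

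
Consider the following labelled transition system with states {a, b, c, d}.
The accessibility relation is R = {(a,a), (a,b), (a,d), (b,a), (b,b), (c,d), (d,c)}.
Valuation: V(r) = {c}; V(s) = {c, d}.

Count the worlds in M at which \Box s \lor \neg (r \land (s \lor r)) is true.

Let φ = \Box s \lor \neg (r \land (s \lor r)). Evaluate φ at each world:
  a (successors {a, b, d}): φ is true.
  b (successors {a, b}): φ is true.
  c (successors {d}): φ is true.
  d (successors {c}): φ is true.
For instance, at b:
  At b: \Box s is false, \neg (r \land (s \lor r)) is true, so \Box s \lor \neg (r \land (s \lor r)) is true.
    At b: \Box s requires s at every successor {a, b}.
      s fails at a, so \Box s is false at b.
Satisfying worlds: {a, b, c, d}

4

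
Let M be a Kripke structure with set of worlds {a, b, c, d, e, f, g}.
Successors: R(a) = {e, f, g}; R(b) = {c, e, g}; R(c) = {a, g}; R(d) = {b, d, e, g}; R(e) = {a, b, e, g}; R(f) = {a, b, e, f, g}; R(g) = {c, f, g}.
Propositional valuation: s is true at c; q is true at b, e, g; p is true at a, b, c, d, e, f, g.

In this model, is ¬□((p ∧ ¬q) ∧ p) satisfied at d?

Yes

Recall that □ψ holds at a world iff ψ holds at every accessible world, and ◇ψ holds iff ψ holds at some accessible world.
At d: □((p ∧ ¬q) ∧ p) is false, so ¬□((p ∧ ¬q) ∧ p) is true.
  At d: □((p ∧ ¬q) ∧ p) requires (p ∧ ¬q) ∧ p at every successor {b, d, e, g}.
    (p ∧ ¬q) ∧ p fails at b, so □((p ∧ ¬q) ∧ p) is false at d.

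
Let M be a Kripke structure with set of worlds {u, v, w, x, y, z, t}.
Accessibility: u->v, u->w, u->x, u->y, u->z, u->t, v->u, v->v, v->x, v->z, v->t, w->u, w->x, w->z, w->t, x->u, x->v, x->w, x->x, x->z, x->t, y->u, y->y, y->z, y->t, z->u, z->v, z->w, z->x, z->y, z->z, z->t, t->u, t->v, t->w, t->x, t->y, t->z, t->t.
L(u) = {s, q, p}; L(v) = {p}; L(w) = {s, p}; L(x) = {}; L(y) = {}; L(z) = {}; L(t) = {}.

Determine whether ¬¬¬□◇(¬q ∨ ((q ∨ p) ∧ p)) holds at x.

No

At x: ¬¬□◇(¬q ∨ ((q ∨ p) ∧ p)) is true, so ¬¬¬□◇(¬q ∨ ((q ∨ p) ∧ p)) is false.
  At x: ¬□◇(¬q ∨ ((q ∨ p) ∧ p)) is false, so ¬¬□◇(¬q ∨ ((q ∨ p) ∧ p)) is true.
    At x: □◇(¬q ∨ ((q ∨ p) ∧ p)) is true, so ¬□◇(¬q ∨ ((q ∨ p) ∧ p)) is false.
      At x: □◇(¬q ∨ ((q ∨ p) ∧ p)) requires ◇(¬q ∨ ((q ∨ p) ∧ p)) at every successor {u, v, w, x, z, t}.
        At u: ◇(¬q ∨ ((q ∨ p) ∧ p)) is true.
        At v: ◇(¬q ∨ ((q ∨ p) ∧ p)) is true.
        At w: ◇(¬q ∨ ((q ∨ p) ∧ p)) is true.
        At x: ◇(¬q ∨ ((q ∨ p) ∧ p)) is true.
        At z: ◇(¬q ∨ ((q ∨ p) ∧ p)) is true.
        At t: ◇(¬q ∨ ((q ∨ p) ∧ p)) is true.
      So □◇(¬q ∨ ((q ∨ p) ∧ p)) is true at x.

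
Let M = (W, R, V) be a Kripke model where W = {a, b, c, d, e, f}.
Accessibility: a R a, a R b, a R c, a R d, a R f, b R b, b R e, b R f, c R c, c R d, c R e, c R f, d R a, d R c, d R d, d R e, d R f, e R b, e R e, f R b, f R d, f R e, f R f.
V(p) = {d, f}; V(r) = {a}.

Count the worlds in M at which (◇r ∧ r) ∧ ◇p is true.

Let φ = (◇r ∧ r) ∧ ◇p. Evaluate φ at each world:
  a (successors {a, b, c, d, f}): φ is true.
  b (successors {b, e, f}): φ is false.
  c (successors {c, d, e, f}): φ is false.
  d (successors {a, c, d, e, f}): φ is false.
  e (successors {b, e}): φ is false.
  f (successors {b, d, e, f}): φ is false.
For instance, at e:
  At e: ◇r ∧ r is false, ◇p is false, so (◇r ∧ r) ∧ ◇p is false.
    At e: ◇r is false, r is false, so ◇r ∧ r is false.
      At e: ◇r requires r at some successor in {b, e}.
        At b: r is false.
        At e: r is false.
      So ◇r is false at e.
    At e: ◇p requires p at some successor in {b, e}.
      At b: p is false.
      At e: p is false.
    So ◇p is false at e.
Satisfying worlds: {a}

1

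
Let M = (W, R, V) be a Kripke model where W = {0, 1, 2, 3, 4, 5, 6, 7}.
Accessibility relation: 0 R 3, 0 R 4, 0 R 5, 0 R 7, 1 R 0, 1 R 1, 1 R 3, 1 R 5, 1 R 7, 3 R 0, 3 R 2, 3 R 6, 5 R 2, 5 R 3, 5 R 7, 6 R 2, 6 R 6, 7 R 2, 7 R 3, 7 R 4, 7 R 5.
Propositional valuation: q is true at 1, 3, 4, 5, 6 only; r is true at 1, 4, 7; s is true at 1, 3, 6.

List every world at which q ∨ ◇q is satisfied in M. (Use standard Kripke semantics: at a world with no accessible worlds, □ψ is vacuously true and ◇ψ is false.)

0, 1, 3, 4, 5, 6, 7

Let φ = q ∨ ◇q. Evaluate φ at each world:
  0 (successors {3, 4, 5, 7}): φ is true.
  1 (successors {0, 1, 3, 5, 7}): φ is true.
  2 (successors ∅): φ is false.
  3 (successors {0, 2, 6}): φ is true.
  4 (successors ∅): φ is true.
  5 (successors {2, 3, 7}): φ is true.
  6 (successors {2, 6}): φ is true.
  7 (successors {2, 3, 4, 5}): φ is true.
For instance, at 7:
  At 7: q is false, ◇q is true, so q ∨ ◇q is true.
    At 7: ◇q requires q at some successor in {2, 3, 4, 5}.
      q holds at 3, so ◇q is true at 7.
Satisfying worlds: {0, 1, 3, 4, 5, 6, 7}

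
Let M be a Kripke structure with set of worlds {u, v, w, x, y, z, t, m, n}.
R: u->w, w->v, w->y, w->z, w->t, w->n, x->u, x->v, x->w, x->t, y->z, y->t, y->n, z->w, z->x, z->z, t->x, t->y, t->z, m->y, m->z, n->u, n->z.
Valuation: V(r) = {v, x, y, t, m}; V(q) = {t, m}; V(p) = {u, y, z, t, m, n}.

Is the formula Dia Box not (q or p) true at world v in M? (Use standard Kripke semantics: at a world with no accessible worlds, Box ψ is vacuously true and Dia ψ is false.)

No

At v: no accessible worlds, so Dia Box not (q or p) is false.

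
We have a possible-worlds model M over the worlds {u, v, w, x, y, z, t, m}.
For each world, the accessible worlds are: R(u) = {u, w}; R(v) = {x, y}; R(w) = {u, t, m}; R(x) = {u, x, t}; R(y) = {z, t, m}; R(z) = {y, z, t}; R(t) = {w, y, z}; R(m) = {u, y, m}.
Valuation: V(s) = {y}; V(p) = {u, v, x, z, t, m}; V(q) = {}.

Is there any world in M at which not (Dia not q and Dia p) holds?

No

Let φ = not (Dia not q and Dia p). Evaluate φ at each world:
  u (successors {u, w}): φ is false.
  v (successors {x, y}): φ is false.
  w (successors {u, t, m}): φ is false.
  x (successors {u, x, t}): φ is false.
  y (successors {z, t, m}): φ is false.
  z (successors {y, z, t}): φ is false.
  t (successors {w, y, z}): φ is false.
  m (successors {u, y, m}): φ is false.
For instance, at m:
  At m: Dia not q and Dia p is true, so not (Dia not q and Dia p) is false.
    At m: Dia not q is true, Dia p is true, so Dia not q and Dia p is true.
      At m: Dia not q requires not q at some successor in {u, y, m}.
        not q holds at u, so Dia not q is true at m.
      At m: Dia p requires p at some successor in {u, y, m}.
        p holds at u, so Dia p is true at m.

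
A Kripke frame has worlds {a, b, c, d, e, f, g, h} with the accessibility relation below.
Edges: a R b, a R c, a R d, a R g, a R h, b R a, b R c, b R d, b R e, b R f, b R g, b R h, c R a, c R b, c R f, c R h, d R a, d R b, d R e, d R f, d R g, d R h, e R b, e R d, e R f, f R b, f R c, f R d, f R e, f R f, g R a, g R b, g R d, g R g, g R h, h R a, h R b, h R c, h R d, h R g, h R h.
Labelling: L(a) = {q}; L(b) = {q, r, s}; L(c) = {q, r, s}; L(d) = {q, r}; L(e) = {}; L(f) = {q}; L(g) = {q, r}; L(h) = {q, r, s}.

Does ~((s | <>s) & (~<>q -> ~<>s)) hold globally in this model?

No

Let φ = ~((s | <>s) & (~<>q -> ~<>s)). Evaluate φ at each world:
  a (successors {b, c, d, g, h}): φ is false.
  b (successors {a, c, d, e, f, g, h}): φ is false.
  c (successors {a, b, f, h}): φ is false.
  d (successors {a, b, e, f, g, h}): φ is false.
  e (successors {b, d, f}): φ is false.
  f (successors {b, c, d, e, f}): φ is false.
  g (successors {a, b, d, g, h}): φ is false.
  h (successors {a, b, c, d, g, h}): φ is false.
Detail at a (counterexample):
  At a: (s | <>s) & (~<>q -> ~<>s) is true, so ~((s | <>s) & (~<>q -> ~<>s)) is false.
    At a: s | <>s is true, ~<>q -> ~<>s is true, so (s | <>s) & (~<>q -> ~<>s) is true.
      At a: s is false, <>s is true, so s | <>s is true.
      At a: ~<>q is false, ~<>s is false, so ~<>q -> ~<>s is true.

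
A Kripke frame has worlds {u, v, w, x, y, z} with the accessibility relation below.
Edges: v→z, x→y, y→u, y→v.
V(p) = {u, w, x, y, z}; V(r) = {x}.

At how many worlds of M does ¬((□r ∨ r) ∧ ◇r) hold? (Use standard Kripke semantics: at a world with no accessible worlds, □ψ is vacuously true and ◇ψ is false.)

6

Let φ = ¬((□r ∨ r) ∧ ◇r). Evaluate φ at each world:
  u (successors ∅): φ is true.
  v (successors {z}): φ is true.
  w (successors ∅): φ is true.
  x (successors {y}): φ is true.
  y (successors {u, v}): φ is true.
  z (successors ∅): φ is true.
For instance, at x:
  At x: (□r ∨ r) ∧ ◇r is false, so ¬((□r ∨ r) ∧ ◇r) is true.
    At x: □r ∨ r is true, ◇r is false, so (□r ∨ r) ∧ ◇r is false.
      At x: □r is false, r is true, so □r ∨ r is true.
      At x: ◇r requires r at some successor in {y}.
        At y: r is false.
      So ◇r is false at x.
Satisfying worlds: {u, v, w, x, y, z}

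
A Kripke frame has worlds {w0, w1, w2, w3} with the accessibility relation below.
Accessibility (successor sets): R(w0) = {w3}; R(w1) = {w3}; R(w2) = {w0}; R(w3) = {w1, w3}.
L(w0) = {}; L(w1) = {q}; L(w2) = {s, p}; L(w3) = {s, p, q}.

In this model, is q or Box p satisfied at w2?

No

Recall that Box ψ holds at a world iff ψ holds at every accessible world, and Dia ψ holds iff ψ holds at some accessible world.
At w2: q is false, Box p is false, so q or Box p is false.
  At w2: Box p requires p at every successor {w0}.
    p fails at w0, so Box p is false at w2.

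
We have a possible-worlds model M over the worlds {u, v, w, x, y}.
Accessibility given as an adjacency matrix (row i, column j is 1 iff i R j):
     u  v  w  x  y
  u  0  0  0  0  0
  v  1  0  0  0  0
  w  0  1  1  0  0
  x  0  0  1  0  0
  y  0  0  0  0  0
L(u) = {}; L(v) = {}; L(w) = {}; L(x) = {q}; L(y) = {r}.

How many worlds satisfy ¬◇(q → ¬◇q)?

2

Let φ = ¬◇(q → ¬◇q). Evaluate φ at each world:
  u (successors ∅): φ is true.
  v (successors {u}): φ is false.
  w (successors {v, w}): φ is false.
  x (successors {w}): φ is false.
  y (successors ∅): φ is true.
For instance, at x:
  At x: ◇(q → ¬◇q) is true, so ¬◇(q → ¬◇q) is false.
    At x: ◇(q → ¬◇q) requires q → ¬◇q at some successor in {w}.
      q → ¬◇q holds at w, so ◇(q → ¬◇q) is true at x.
Satisfying worlds: {u, y}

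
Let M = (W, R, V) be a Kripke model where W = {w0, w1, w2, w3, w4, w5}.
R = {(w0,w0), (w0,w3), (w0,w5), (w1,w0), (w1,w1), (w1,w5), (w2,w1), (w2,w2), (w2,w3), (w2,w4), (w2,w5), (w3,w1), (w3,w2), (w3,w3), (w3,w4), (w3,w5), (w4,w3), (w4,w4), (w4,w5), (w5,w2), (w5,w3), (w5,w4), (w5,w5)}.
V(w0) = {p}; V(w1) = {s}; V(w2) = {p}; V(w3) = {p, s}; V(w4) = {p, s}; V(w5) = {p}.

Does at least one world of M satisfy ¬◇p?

Let φ = ¬◇p. Evaluate φ at each world:
  w0 (successors {w0, w3, w5}): φ is false.
  w1 (successors {w0, w1, w5}): φ is false.
  w2 (successors {w1, w2, w3, w4, w5}): φ is false.
  w3 (successors {w1, w2, w3, w4, w5}): φ is false.
  w4 (successors {w3, w4, w5}): φ is false.
  w5 (successors {w2, w3, w4, w5}): φ is false.
For instance, at w3:
  At w3: ◇p is true, so ¬◇p is false.
    At w3: ◇p requires p at some successor in {w1, w2, w3, w4, w5}.
      p holds at w2, so ◇p is true at w3.

No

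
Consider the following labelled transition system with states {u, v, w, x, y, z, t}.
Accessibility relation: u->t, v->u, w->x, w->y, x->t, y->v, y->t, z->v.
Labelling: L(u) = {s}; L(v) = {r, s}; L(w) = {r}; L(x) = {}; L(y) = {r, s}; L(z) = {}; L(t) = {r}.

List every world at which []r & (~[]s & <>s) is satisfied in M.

y

Let φ = []r & (~[]s & <>s). Evaluate φ at each world:
  u (successors {t}): φ is false.
  v (successors {u}): φ is false.
  w (successors {x, y}): φ is false.
  x (successors {t}): φ is false.
  y (successors {v, t}): φ is true.
  z (successors {v}): φ is false.
  t (successors ∅): φ is false.
For instance, at z:
  At z: []r is true, ~[]s & <>s is false, so []r & (~[]s & <>s) is false.
    At z: []r requires r at every successor {v}.
      At v: r is true.
    So []r is true at z.
    At z: ~[]s is false, <>s is true, so ~[]s & <>s is false.
      At z: []s is true, so ~[]s is false.
      At z: <>s requires s at some successor in {v}.
        s holds at v, so <>s is true at z.
Satisfying worlds: {y}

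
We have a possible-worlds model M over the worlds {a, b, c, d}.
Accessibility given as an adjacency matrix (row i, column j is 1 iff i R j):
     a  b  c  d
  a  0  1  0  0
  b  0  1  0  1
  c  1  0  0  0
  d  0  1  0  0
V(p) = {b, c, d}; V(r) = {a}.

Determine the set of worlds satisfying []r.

c

Let φ = []r. Evaluate φ at each world:
  a (successors {b}): φ is false.
  b (successors {b, d}): φ is false.
  c (successors {a}): φ is true.
  d (successors {b}): φ is false.
For instance, at a:
  At a: []r requires r at every successor {b}.
    r fails at b, so []r is false at a.
Satisfying worlds: {c}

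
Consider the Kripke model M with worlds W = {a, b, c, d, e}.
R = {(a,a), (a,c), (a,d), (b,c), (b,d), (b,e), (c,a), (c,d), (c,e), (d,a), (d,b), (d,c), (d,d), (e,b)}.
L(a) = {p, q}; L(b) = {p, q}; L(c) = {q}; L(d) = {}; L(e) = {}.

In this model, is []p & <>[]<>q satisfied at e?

At e: []p is true, <>[]<>q is true, so []p & <>[]<>q is true.
  At e: []p requires p at every successor {b}.
    At b: p is true.
  So []p is true at e.
  At e: <>[]<>q requires []<>q at some successor in {b}.
    []<>q holds at b, so <>[]<>q is true at e.
      At b: []<>q requires <>q at every successor {c, d, e}.
        At c: <>q is true.
        At d: <>q is true.
        At e: <>q is true.
      So []<>q is true at b.

Yes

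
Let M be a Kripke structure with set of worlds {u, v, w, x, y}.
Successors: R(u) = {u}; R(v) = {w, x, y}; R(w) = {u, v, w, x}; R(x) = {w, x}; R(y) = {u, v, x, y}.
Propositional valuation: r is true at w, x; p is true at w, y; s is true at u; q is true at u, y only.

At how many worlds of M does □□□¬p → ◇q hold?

Let φ = □□□¬p → ◇q. Evaluate φ at each world:
  u (successors {u}): φ is true.
  v (successors {w, x, y}): φ is true.
  w (successors {u, v, w, x}): φ is true.
  x (successors {w, x}): φ is true.
  y (successors {u, v, x, y}): φ is true.
For instance, at v:
  At v: □□□¬p is false, ◇q is true, so □□□¬p → ◇q is true.
    At v: □□□¬p requires □□¬p at every successor {w, x, y}.
      □□¬p fails at w, so □□□¬p is false at v.
    At v: ◇q requires q at some successor in {w, x, y}.
      q holds at y, so ◇q is true at v.
Satisfying worlds: {u, v, w, x, y}

5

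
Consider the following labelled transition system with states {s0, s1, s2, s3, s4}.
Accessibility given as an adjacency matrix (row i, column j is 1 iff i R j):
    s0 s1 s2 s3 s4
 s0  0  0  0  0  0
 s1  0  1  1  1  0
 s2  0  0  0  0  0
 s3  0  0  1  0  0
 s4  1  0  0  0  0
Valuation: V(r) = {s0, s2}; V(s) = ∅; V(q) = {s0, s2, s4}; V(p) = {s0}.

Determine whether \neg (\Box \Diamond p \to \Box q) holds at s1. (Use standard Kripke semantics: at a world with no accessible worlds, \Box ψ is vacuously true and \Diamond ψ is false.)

At s1: \Box \Diamond p \to \Box q is true, so \neg (\Box \Diamond p \to \Box q) is false.
  At s1: \Box \Diamond p is false, \Box q is false, so \Box \Diamond p \to \Box q is true.
    At s1: \Box \Diamond p requires \Diamond p at every successor {s1, s2, s3}.
      \Diamond p fails at s1, so \Box \Diamond p is false at s1.
    At s1: \Box q requires q at every successor {s1, s2, s3}.
      q fails at s1, so \Box q is false at s1.

No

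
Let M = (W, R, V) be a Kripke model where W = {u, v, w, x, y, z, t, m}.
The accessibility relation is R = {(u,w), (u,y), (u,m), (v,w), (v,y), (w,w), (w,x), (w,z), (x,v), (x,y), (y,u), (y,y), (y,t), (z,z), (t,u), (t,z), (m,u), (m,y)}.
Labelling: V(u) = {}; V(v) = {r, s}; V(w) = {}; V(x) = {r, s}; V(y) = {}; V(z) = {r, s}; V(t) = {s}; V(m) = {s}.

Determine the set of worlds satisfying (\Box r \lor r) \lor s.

Recall that \Box ψ holds at a world iff ψ holds at every accessible world, and \Diamond ψ holds iff ψ holds at some accessible world.
Let φ = (\Box r \lor r) \lor s. Evaluate φ at each world:
  u (successors {w, y, m}): φ is false.
  v (successors {w, y}): φ is true.
  w (successors {w, x, z}): φ is false.
  x (successors {v, y}): φ is true.
  y (successors {u, y, t}): φ is false.
  z (successors {z}): φ is true.
  t (successors {u, z}): φ is true.
  m (successors {u, y}): φ is true.
For instance, at z:
  At z: \Box r \lor r is true, s is true, so (\Box r \lor r) \lor s is true.
    At z: \Box r is true, r is true, so \Box r \lor r is true.
      At z: \Box r requires r at every successor {z}.
        At z: r is true.
      So \Box r is true at z.
Satisfying worlds: {v, x, z, t, m}

v, x, z, t, m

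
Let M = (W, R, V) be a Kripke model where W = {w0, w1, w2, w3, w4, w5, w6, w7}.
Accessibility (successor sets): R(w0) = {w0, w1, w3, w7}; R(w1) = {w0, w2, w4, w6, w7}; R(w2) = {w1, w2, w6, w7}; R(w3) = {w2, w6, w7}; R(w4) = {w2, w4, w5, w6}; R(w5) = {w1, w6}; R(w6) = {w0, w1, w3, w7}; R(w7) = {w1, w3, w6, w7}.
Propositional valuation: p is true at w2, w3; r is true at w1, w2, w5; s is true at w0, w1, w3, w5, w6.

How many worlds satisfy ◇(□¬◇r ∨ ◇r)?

Let φ = ◇(□¬◇r ∨ ◇r). Evaluate φ at each world:
  w0 (successors {w0, w1, w3, w7}): φ is true.
  w1 (successors {w0, w2, w4, w6, w7}): φ is true.
  w2 (successors {w1, w2, w6, w7}): φ is true.
  w3 (successors {w2, w6, w7}): φ is true.
  w4 (successors {w2, w4, w5, w6}): φ is true.
  w5 (successors {w1, w6}): φ is true.
  w6 (successors {w0, w1, w3, w7}): φ is true.
  w7 (successors {w1, w3, w6, w7}): φ is true.
For instance, at w4:
  At w4: ◇(□¬◇r ∨ ◇r) requires □¬◇r ∨ ◇r at some successor in {w2, w4, w5, w6}.
    □¬◇r ∨ ◇r holds at w2, so ◇(□¬◇r ∨ ◇r) is true at w4.
      At w2: □¬◇r is false, ◇r is true, so □¬◇r ∨ ◇r is true.
Satisfying worlds: {w0, w1, w2, w3, w4, w5, w6, w7}

8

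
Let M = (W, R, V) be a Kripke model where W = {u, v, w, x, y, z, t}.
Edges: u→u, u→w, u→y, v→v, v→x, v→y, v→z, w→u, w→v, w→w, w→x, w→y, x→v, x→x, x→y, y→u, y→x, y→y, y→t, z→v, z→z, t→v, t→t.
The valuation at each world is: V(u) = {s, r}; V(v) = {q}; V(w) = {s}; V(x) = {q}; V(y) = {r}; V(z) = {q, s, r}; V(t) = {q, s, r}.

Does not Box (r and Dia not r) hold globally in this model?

Let φ = not Box (r and Dia not r). Evaluate φ at each world:
  u (successors {u, w, y}): φ is true.
  v (successors {v, x, y, z}): φ is true.
  w (successors {u, v, w, x, y}): φ is true.
  x (successors {v, x, y}): φ is true.
  y (successors {u, x, y, t}): φ is true.
  z (successors {v, z}): φ is true.
  t (successors {v, t}): φ is true.
For instance, at w:
  At w: Box (r and Dia not r) is false, so not Box (r and Dia not r) is true.
    At w: Box (r and Dia not r) requires r and Dia not r at every successor {u, v, w, x, y}.
      r and Dia not r fails at v, so Box (r and Dia not r) is false at w.

Yes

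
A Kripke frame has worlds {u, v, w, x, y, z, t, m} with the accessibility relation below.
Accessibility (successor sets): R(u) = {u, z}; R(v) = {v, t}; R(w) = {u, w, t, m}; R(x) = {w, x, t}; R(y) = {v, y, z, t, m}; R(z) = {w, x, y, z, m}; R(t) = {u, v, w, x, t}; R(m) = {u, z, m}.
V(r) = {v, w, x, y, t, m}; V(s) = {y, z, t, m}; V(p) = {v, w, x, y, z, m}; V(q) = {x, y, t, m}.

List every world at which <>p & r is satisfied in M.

v, w, x, y, t, m

Let φ = <>p & r. Evaluate φ at each world:
  u (successors {u, z}): φ is false.
  v (successors {v, t}): φ is true.
  w (successors {u, w, t, m}): φ is true.
  x (successors {w, x, t}): φ is true.
  y (successors {v, y, z, t, m}): φ is true.
  z (successors {w, x, y, z, m}): φ is false.
  t (successors {u, v, w, x, t}): φ is true.
  m (successors {u, z, m}): φ is true.
For instance, at v:
  At v: <>p is true, r is true, so <>p & r is true.
    At v: <>p requires p at some successor in {v, t}.
      p holds at v, so <>p is true at v.
Satisfying worlds: {v, w, x, y, t, m}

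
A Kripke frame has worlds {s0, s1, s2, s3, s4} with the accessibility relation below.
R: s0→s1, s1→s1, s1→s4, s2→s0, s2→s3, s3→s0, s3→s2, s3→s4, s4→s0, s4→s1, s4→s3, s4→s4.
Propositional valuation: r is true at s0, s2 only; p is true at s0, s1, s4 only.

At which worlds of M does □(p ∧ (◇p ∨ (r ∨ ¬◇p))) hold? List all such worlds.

s0, s1

Let φ = □(p ∧ (◇p ∨ (r ∨ ¬◇p))). Evaluate φ at each world:
  s0 (successors {s1}): φ is true.
  s1 (successors {s1, s4}): φ is true.
  s2 (successors {s0, s3}): φ is false.
  s3 (successors {s0, s2, s4}): φ is false.
  s4 (successors {s0, s1, s3, s4}): φ is false.
For instance, at s3:
  At s3: □(p ∧ (◇p ∨ (r ∨ ¬◇p))) requires p ∧ (◇p ∨ (r ∨ ¬◇p)) at every successor {s0, s2, s4}.
    p ∧ (◇p ∨ (r ∨ ¬◇p)) fails at s2, so □(p ∧ (◇p ∨ (r ∨ ¬◇p))) is false at s3.
      At s2: p is false, ◇p ∨ (r ∨ ¬◇p) is true, so p ∧ (◇p ∨ (r ∨ ¬◇p)) is false.
Satisfying worlds: {s0, s1}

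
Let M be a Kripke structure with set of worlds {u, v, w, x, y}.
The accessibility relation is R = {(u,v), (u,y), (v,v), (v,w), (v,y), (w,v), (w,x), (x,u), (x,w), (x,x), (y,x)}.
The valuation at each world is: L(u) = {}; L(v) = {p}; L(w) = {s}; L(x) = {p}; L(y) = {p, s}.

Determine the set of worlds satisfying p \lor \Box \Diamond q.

Let φ = p \lor \Box \Diamond q. Evaluate φ at each world:
  u (successors {v, y}): φ is false.
  v (successors {v, w, y}): φ is true.
  w (successors {v, x}): φ is false.
  x (successors {u, w, x}): φ is true.
  y (successors {x}): φ is true.
For instance, at w:
  At w: p is false, \Box \Diamond q is false, so p \lor \Box \Diamond q is false.
    At w: \Box \Diamond q requires \Diamond q at every successor {v, x}.
      \Diamond q fails at v, so \Box \Diamond q is false at w.
Satisfying worlds: {v, x, y}

v, x, y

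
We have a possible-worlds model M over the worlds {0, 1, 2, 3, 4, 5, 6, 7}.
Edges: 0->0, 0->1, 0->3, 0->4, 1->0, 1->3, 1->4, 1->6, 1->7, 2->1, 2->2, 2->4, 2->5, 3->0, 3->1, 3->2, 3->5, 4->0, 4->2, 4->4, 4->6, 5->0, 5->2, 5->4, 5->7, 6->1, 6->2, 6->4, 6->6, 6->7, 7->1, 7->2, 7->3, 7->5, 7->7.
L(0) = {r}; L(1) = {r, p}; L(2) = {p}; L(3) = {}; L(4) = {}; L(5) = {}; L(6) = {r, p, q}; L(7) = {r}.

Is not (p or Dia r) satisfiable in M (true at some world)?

Let φ = not (p or Dia r). Evaluate φ at each world:
  0 (successors {0, 1, 3, 4}): φ is false.
  1 (successors {0, 3, 4, 6, 7}): φ is false.
  2 (successors {1, 2, 4, 5}): φ is false.
  3 (successors {0, 1, 2, 5}): φ is false.
  4 (successors {0, 2, 4, 6}): φ is false.
  5 (successors {0, 2, 4, 7}): φ is false.
  6 (successors {1, 2, 4, 6, 7}): φ is false.
  7 (successors {1, 2, 3, 5, 7}): φ is false.
For instance, at 0:
  At 0: p or Dia r is true, so not (p or Dia r) is false.
    At 0: p is false, Dia r is true, so p or Dia r is true.
      At 0: Dia r requires r at some successor in {0, 1, 3, 4}.
        r holds at 0, so Dia r is true at 0.

No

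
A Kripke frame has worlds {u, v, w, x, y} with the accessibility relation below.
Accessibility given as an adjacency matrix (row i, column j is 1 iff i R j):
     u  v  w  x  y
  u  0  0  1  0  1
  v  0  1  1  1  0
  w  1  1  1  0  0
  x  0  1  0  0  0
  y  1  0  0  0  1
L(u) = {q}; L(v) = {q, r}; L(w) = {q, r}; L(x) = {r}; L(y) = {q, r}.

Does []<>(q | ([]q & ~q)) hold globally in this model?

Yes

Recall that []ψ holds at a world iff ψ holds at every accessible world, and <>ψ holds iff ψ holds at some accessible world.
Let φ = []<>(q | ([]q & ~q)). Evaluate φ at each world:
  u (successors {w, y}): φ is true.
  v (successors {v, w, x}): φ is true.
  w (successors {u, v, w}): φ is true.
  x (successors {v}): φ is true.
  y (successors {u, y}): φ is true.
For instance, at y:
  At y: []<>(q | ([]q & ~q)) requires <>(q | ([]q & ~q)) at every successor {u, y}.
      At u: <>(q | ([]q & ~q)) requires q | ([]q & ~q) at some successor in {w, y}.
        q | ([]q & ~q) holds at w, so <>(q | ([]q & ~q)) is true at u.
      At y: <>(q | ([]q & ~q)) requires q | ([]q & ~q) at some successor in {u, y}.
        q | ([]q & ~q) holds at u, so <>(q | ([]q & ~q)) is true at y.
  So []<>(q | ([]q & ~q)) is true at y.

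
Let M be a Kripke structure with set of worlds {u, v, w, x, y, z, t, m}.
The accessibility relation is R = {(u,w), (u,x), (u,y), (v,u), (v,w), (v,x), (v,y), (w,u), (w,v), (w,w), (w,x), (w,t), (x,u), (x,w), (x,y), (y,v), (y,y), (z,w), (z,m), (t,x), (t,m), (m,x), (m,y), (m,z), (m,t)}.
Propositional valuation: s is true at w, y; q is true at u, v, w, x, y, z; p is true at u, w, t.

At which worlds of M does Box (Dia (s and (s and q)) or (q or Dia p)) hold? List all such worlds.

u, v, x, y, z, t

Let φ = Box (Dia (s and (s and q)) or (q or Dia p)). Evaluate φ at each world:
  u (successors {w, x, y}): φ is true.
  v (successors {u, w, x, y}): φ is true.
  w (successors {u, v, w, x, t}): φ is false.
  x (successors {u, w, y}): φ is true.
  y (successors {v, y}): φ is true.
  z (successors {w, m}): φ is true.
  t (successors {x, m}): φ is true.
  m (successors {x, y, z, t}): φ is false.
For instance, at z:
  At z: Box (Dia (s and (s and q)) or (q or Dia p)) requires Dia (s and (s and q)) or (q or Dia p) at every successor {w, m}.
      At w: Dia (s and (s and q)) is true, q or Dia p is true, so Dia (s and (s and q)) or (q or Dia p) is true.
      At m: Dia (s and (s and q)) is true, q or Dia p is true, so Dia (s and (s and q)) or (q or Dia p) is true.
  So Box (Dia (s and (s and q)) or (q or Dia p)) is true at z.
Satisfying worlds: {u, v, x, y, z, t}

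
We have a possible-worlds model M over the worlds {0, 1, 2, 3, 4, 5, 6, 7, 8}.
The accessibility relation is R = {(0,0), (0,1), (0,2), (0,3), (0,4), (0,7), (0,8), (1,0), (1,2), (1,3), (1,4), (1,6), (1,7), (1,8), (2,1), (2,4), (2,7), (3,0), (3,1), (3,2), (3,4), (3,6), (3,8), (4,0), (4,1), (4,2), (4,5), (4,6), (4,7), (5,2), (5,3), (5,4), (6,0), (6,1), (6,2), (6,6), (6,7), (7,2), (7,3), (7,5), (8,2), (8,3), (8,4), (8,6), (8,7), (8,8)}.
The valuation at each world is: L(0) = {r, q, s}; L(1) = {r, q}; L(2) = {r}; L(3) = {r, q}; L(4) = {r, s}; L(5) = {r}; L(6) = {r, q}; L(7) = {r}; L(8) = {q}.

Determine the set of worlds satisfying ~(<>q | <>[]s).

Let φ = ~(<>q | <>[]s). Evaluate φ at each world:
  0 (successors {0, 1, 2, 3, 4, 7, 8}): φ is false.
  1 (successors {0, 2, 3, 4, 6, 7, 8}): φ is false.
  2 (successors {1, 4, 7}): φ is false.
  3 (successors {0, 1, 2, 4, 6, 8}): φ is false.
  4 (successors {0, 1, 2, 5, 6, 7}): φ is false.
  5 (successors {2, 3, 4}): φ is false.
  6 (successors {0, 1, 2, 6, 7}): φ is false.
  7 (successors {2, 3, 5}): φ is false.
  8 (successors {2, 3, 4, 6, 7, 8}): φ is false.
For instance, at 1:
  At 1: <>q | <>[]s is true, so ~(<>q | <>[]s) is false.
    At 1: <>q is true, <>[]s is false, so <>q | <>[]s is true.
      At 1: <>q requires q at some successor in {0, 2, 3, 4, 6, 7, 8}.
        q holds at 0, so <>q is true at 1.
      At 1: <>[]s requires []s at some successor in {0, 2, 3, 4, 6, 7, 8}.
        At 0: []s is false.
        At 2: []s is false.
        At 3: []s is false.
        At 4: []s is false.
        At 6: []s is false.
        At 7: []s is false.
        At 8: []s is false.
      So <>[]s is false at 1.
Satisfying worlds: none.

none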